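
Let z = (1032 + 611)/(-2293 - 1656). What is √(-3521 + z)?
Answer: 2*I*√13728769582/3949 ≈ 59.342*I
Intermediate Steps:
z = -1643/3949 (z = 1643/(-3949) = 1643*(-1/3949) = -1643/3949 ≈ -0.41605)
√(-3521 + z) = √(-3521 - 1643/3949) = √(-13906072/3949) = 2*I*√13728769582/3949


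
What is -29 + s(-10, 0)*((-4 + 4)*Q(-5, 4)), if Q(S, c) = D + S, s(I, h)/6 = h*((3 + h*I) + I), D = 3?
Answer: -29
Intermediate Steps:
s(I, h) = 6*h*(3 + I + I*h) (s(I, h) = 6*(h*((3 + h*I) + I)) = 6*(h*((3 + I*h) + I)) = 6*(h*(3 + I + I*h)) = 6*h*(3 + I + I*h))
Q(S, c) = 3 + S
-29 + s(-10, 0)*((-4 + 4)*Q(-5, 4)) = -29 + (6*0*(3 - 10 - 10*0))*((-4 + 4)*(3 - 5)) = -29 + (6*0*(3 - 10 + 0))*(0*(-2)) = -29 + (6*0*(-7))*0 = -29 + 0*0 = -29 + 0 = -29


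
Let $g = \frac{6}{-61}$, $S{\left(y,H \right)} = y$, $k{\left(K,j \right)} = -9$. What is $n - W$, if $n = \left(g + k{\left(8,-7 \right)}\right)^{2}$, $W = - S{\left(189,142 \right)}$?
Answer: $\frac{1011294}{3721} \approx 271.78$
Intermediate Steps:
$g = - \frac{6}{61}$ ($g = 6 \left(- \frac{1}{61}\right) = - \frac{6}{61} \approx -0.098361$)
$W = -189$ ($W = \left(-1\right) 189 = -189$)
$n = \frac{308025}{3721}$ ($n = \left(- \frac{6}{61} - 9\right)^{2} = \left(- \frac{555}{61}\right)^{2} = \frac{308025}{3721} \approx 82.78$)
$n - W = \frac{308025}{3721} - -189 = \frac{308025}{3721} + 189 = \frac{1011294}{3721}$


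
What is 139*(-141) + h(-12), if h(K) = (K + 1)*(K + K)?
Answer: -19335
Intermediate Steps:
h(K) = 2*K*(1 + K) (h(K) = (1 + K)*(2*K) = 2*K*(1 + K))
139*(-141) + h(-12) = 139*(-141) + 2*(-12)*(1 - 12) = -19599 + 2*(-12)*(-11) = -19599 + 264 = -19335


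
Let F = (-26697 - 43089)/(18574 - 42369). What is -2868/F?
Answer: -11374010/11631 ≈ -977.90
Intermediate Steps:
F = 69786/23795 (F = -69786/(-23795) = -69786*(-1/23795) = 69786/23795 ≈ 2.9328)
-2868/F = -2868/69786/23795 = -2868*23795/69786 = -11374010/11631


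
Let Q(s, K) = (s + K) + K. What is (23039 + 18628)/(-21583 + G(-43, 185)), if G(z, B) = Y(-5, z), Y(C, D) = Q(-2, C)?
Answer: -41667/21595 ≈ -1.9295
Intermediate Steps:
Q(s, K) = s + 2*K (Q(s, K) = (K + s) + K = s + 2*K)
Y(C, D) = -2 + 2*C
G(z, B) = -12 (G(z, B) = -2 + 2*(-5) = -2 - 10 = -12)
(23039 + 18628)/(-21583 + G(-43, 185)) = (23039 + 18628)/(-21583 - 12) = 41667/(-21595) = 41667*(-1/21595) = -41667/21595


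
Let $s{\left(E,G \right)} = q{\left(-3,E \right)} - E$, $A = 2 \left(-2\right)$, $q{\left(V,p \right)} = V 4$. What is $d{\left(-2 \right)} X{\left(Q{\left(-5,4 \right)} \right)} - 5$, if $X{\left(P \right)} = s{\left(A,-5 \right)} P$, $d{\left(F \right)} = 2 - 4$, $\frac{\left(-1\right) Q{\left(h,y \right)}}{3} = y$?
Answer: $-197$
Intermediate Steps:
$Q{\left(h,y \right)} = - 3 y$
$q{\left(V,p \right)} = 4 V$
$A = -4$
$s{\left(E,G \right)} = -12 - E$ ($s{\left(E,G \right)} = 4 \left(-3\right) - E = -12 - E$)
$d{\left(F \right)} = -2$ ($d{\left(F \right)} = 2 - 4 = -2$)
$X{\left(P \right)} = - 8 P$ ($X{\left(P \right)} = \left(-12 - -4\right) P = \left(-12 + 4\right) P = - 8 P$)
$d{\left(-2 \right)} X{\left(Q{\left(-5,4 \right)} \right)} - 5 = - 2 \left(- 8 \left(\left(-3\right) 4\right)\right) - 5 = - 2 \left(\left(-8\right) \left(-12\right)\right) - 5 = \left(-2\right) 96 - 5 = -192 - 5 = -197$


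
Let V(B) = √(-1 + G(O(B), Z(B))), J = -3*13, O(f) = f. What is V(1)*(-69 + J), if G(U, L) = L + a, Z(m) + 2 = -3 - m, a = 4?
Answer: -108*I*√3 ≈ -187.06*I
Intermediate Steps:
Z(m) = -5 - m (Z(m) = -2 + (-3 - m) = -5 - m)
J = -39
G(U, L) = 4 + L (G(U, L) = L + 4 = 4 + L)
V(B) = √(-2 - B) (V(B) = √(-1 + (4 + (-5 - B))) = √(-1 + (-1 - B)) = √(-2 - B))
V(1)*(-69 + J) = √(-2 - 1*1)*(-69 - 39) = √(-2 - 1)*(-108) = √(-3)*(-108) = (I*√3)*(-108) = -108*I*√3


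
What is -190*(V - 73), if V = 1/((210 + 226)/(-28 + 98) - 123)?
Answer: 56693340/4087 ≈ 13872.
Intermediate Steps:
V = -35/4087 (V = 1/(436/70 - 123) = 1/(436*(1/70) - 123) = 1/(218/35 - 123) = 1/(-4087/35) = -35/4087 ≈ -0.0085637)
-190*(V - 73) = -190*(-35/4087 - 73) = -190*(-298386/4087) = 56693340/4087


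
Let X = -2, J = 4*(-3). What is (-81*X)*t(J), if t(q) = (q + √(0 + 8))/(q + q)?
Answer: 81 - 27*√2/2 ≈ 61.908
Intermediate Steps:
J = -12
t(q) = (q + 2*√2)/(2*q) (t(q) = (q + √8)/((2*q)) = (q + 2*√2)*(1/(2*q)) = (q + 2*√2)/(2*q))
(-81*X)*t(J) = (-81*(-2))*((√2 + (½)*(-12))/(-12)) = 162*(-(√2 - 6)/12) = 162*(-(-6 + √2)/12) = 162*(½ - √2/12) = 81 - 27*√2/2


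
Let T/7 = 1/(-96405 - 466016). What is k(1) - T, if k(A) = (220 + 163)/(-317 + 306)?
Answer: -215407166/6186631 ≈ -34.818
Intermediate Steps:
T = -7/562421 (T = 7/(-96405 - 466016) = 7/(-562421) = 7*(-1/562421) = -7/562421 ≈ -1.2446e-5)
k(A) = -383/11 (k(A) = 383/(-11) = 383*(-1/11) = -383/11)
k(1) - T = -383/11 - 1*(-7/562421) = -383/11 + 7/562421 = -215407166/6186631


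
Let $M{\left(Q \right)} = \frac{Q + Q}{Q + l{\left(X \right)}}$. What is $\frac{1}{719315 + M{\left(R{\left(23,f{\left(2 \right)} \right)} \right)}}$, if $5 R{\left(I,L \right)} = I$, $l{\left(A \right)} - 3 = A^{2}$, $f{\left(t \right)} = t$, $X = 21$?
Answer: $\frac{2243}{1613423591} \approx 1.3902 \cdot 10^{-6}$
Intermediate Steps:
$l{\left(A \right)} = 3 + A^{2}$
$R{\left(I,L \right)} = \frac{I}{5}$
$M{\left(Q \right)} = \frac{2 Q}{444 + Q}$ ($M{\left(Q \right)} = \frac{Q + Q}{Q + \left(3 + 21^{2}\right)} = \frac{2 Q}{Q + \left(3 + 441\right)} = \frac{2 Q}{Q + 444} = \frac{2 Q}{444 + Q}$)
$\frac{1}{719315 + M{\left(R{\left(23,f{\left(2 \right)} \right)} \right)}} = \frac{1}{719315 + \frac{2 \cdot \frac{1}{5} \cdot 23}{444 + \frac{1}{5} \cdot 23}} = \frac{1}{719315 + 2 \cdot \frac{23}{5} \frac{1}{444 + \frac{23}{5}}} = \frac{1}{719315 + 2 \cdot \frac{23}{5} \frac{1}{\frac{2243}{5}}} = \frac{1}{719315 + 2 \cdot \frac{23}{5} \cdot \frac{5}{2243}} = \frac{1}{719315 + \frac{46}{2243}} = \frac{1}{\frac{1613423591}{2243}} = \frac{2243}{1613423591}$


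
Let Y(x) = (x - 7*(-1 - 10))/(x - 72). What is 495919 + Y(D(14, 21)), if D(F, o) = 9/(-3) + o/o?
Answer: 36697931/74 ≈ 4.9592e+5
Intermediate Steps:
D(F, o) = -2 (D(F, o) = 9*(-⅓) + 1 = -3 + 1 = -2)
Y(x) = (77 + x)/(-72 + x) (Y(x) = (x - 7*(-11))/(-72 + x) = (x + 77)/(-72 + x) = (77 + x)/(-72 + x))
495919 + Y(D(14, 21)) = 495919 + (77 - 2)/(-72 - 2) = 495919 + 75/(-74) = 495919 - 1/74*75 = 495919 - 75/74 = 36697931/74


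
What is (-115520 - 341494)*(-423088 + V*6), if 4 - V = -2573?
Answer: 186290788764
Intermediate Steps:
V = 2577 (V = 4 - 1*(-2573) = 4 + 2573 = 2577)
(-115520 - 341494)*(-423088 + V*6) = (-115520 - 341494)*(-423088 + 2577*6) = -457014*(-423088 + 15462) = -457014*(-407626) = 186290788764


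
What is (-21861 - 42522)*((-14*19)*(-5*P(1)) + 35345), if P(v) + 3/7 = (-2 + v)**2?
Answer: -2324548215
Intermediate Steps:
P(v) = -3/7 + (-2 + v)**2
(-21861 - 42522)*((-14*19)*(-5*P(1)) + 35345) = (-21861 - 42522)*((-14*19)*(-5*(-3/7 + (-2 + 1)**2)) + 35345) = -64383*(-(-1330)*(-3/7 + (-1)**2) + 35345) = -64383*(-(-1330)*(-3/7 + 1) + 35345) = -64383*(-(-1330)*4/7 + 35345) = -64383*(-266*(-20/7) + 35345) = -64383*(760 + 35345) = -64383*36105 = -2324548215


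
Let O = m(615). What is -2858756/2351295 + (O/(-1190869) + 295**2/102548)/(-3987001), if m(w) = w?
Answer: -1391921344224298880652247/1144839617112910997484540 ≈ -1.2158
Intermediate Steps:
O = 615
-2858756/2351295 + (O/(-1190869) + 295**2/102548)/(-3987001) = -2858756/2351295 + (615/(-1190869) + 295**2/102548)/(-3987001) = -2858756*1/2351295 + (615*(-1/1190869) + 87025*(1/102548))*(-1/3987001) = -2858756/2351295 + (-615/1190869 + 87025/102548)*(-1/3987001) = -2858756/2351295 + (103572307705/122121234212)*(-1/3987001) = -2858756/2351295 - 103572307705/486897482924478212 = -1391921344224298880652247/1144839617112910997484540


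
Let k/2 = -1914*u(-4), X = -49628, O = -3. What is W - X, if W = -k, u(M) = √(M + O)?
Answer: 49628 + 3828*I*√7 ≈ 49628.0 + 10128.0*I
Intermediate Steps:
u(M) = √(-3 + M) (u(M) = √(M - 3) = √(-3 + M))
k = -3828*I*√7 (k = 2*(-1914*√(-3 - 4)) = 2*(-1914*I*√7) = -3828*I*√7 ≈ -10128.0*I)
W = 3828*I*√7 (W = -(-3828)*I*√7 = 3828*I*√7 ≈ 10128.0*I)
W - X = 3828*I*√7 - 1*(-49628) = 3828*I*√7 + 49628 = 49628 + 3828*I*√7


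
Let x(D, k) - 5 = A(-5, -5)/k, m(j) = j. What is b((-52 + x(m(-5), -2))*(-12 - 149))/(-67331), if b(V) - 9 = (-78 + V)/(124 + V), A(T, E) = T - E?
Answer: -76708/517842721 ≈ -0.00014813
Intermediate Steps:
x(D, k) = 5 (x(D, k) = 5 + (-5 - 1*(-5))/k = 5 + (-5 + 5)/k = 5 + 0/k = 5 + 0 = 5)
b(V) = 9 + (-78 + V)/(124 + V)
b((-52 + x(m(-5), -2))*(-12 - 149))/(-67331) = (2*(519 + 5*((-52 + 5)*(-12 - 149)))/(124 + (-52 + 5)*(-12 - 149)))/(-67331) = (2*(519 + 5*(-47*(-161)))/(124 - 47*(-161)))*(-1/67331) = (2*(519 + 5*7567)/(124 + 7567))*(-1/67331) = (2*(519 + 37835)/7691)*(-1/67331) = (2*(1/7691)*38354)*(-1/67331) = (76708/7691)*(-1/67331) = -76708/517842721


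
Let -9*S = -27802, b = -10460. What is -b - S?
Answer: 66338/9 ≈ 7370.9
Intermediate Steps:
S = 27802/9 (S = -1/9*(-27802) = 27802/9 ≈ 3089.1)
-b - S = -1*(-10460) - 1*27802/9 = 10460 - 27802/9 = 66338/9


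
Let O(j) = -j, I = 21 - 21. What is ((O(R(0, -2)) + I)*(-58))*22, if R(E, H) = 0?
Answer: 0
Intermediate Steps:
I = 0
((O(R(0, -2)) + I)*(-58))*22 = ((-1*0 + 0)*(-58))*22 = ((0 + 0)*(-58))*22 = (0*(-58))*22 = 0*22 = 0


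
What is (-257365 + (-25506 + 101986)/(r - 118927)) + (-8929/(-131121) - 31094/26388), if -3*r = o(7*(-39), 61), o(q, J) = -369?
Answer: -1469365166117196839/5709226787586 ≈ -2.5737e+5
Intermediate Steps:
r = 123 (r = -⅓*(-369) = 123)
(-257365 + (-25506 + 101986)/(r - 118927)) + (-8929/(-131121) - 31094/26388) = (-257365 + (-25506 + 101986)/(123 - 118927)) + (-8929/(-131121) - 31094/26388) = (-257365 + 76480/(-118804)) + (-8929*(-1/131121) - 31094*1/26388) = (-257365 + 76480*(-1/118804)) + (8929/131121 - 15547/13194) = (-257365 - 19120/29701) - 213414329/192223386 = -7644016985/29701 - 213414329/192223386 = -1469365166117196839/5709226787586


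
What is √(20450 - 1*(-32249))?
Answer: √52699 ≈ 229.56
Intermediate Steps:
√(20450 - 1*(-32249)) = √(20450 + 32249) = √52699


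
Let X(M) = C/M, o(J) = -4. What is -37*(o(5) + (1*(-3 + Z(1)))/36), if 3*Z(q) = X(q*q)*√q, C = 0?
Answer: 1813/12 ≈ 151.08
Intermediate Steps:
X(M) = 0 (X(M) = 0/M = 0)
Z(q) = 0 (Z(q) = (0*√q)/3 = (⅓)*0 = 0)
-37*(o(5) + (1*(-3 + Z(1)))/36) = -37*(-4 + (1*(-3 + 0))/36) = -37*(-4 + (1*(-3))*(1/36)) = -37*(-4 - 3*1/36) = -37*(-4 - 1/12) = -37*(-49/12) = 1813/12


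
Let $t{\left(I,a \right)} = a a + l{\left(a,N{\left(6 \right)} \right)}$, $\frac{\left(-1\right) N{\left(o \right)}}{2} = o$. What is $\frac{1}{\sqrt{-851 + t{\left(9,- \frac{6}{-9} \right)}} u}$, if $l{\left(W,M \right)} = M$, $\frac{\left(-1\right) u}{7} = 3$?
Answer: $\frac{i \sqrt{7763}}{54341} \approx 0.0016214 i$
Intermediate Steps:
$u = -21$ ($u = \left(-7\right) 3 = -21$)
$N{\left(o \right)} = - 2 o$
$t{\left(I,a \right)} = -12 + a^{2}$ ($t{\left(I,a \right)} = a a - 12 = a^{2} - 12 = -12 + a^{2}$)
$\frac{1}{\sqrt{-851 + t{\left(9,- \frac{6}{-9} \right)}} u} = \frac{1}{\sqrt{-851 - \left(12 - \left(- \frac{6}{-9}\right)^{2}\right)} \left(-21\right)} = \frac{1}{\sqrt{-851 - \left(12 - \left(\left(-6\right) \left(- \frac{1}{9}\right)\right)^{2}\right)} \left(-21\right)} = \frac{1}{\sqrt{-851 - \left(12 - \left(\frac{2}{3}\right)^{2}\right)} \left(-21\right)} = \frac{1}{\sqrt{-851 + \left(-12 + \frac{4}{9}\right)} \left(-21\right)} = \frac{1}{\sqrt{-851 - \frac{104}{9}} \left(-21\right)} = \frac{1}{\sqrt{- \frac{7763}{9}} \left(-21\right)} = \frac{1}{\frac{i \sqrt{7763}}{3} \left(-21\right)} = \frac{1}{\left(-7\right) i \sqrt{7763}} = \frac{i \sqrt{7763}}{54341}$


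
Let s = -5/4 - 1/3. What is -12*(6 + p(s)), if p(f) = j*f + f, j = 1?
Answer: -34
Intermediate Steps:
s = -19/12 (s = -5*¼ - 1*⅓ = -5/4 - ⅓ = -19/12 ≈ -1.5833)
p(f) = 2*f (p(f) = 1*f + f = f + f = 2*f)
-12*(6 + p(s)) = -12*(6 + 2*(-19/12)) = -12*(6 - 19/6) = -12*17/6 = -34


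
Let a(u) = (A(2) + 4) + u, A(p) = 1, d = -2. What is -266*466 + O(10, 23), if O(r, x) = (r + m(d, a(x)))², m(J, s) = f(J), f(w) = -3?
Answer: -123907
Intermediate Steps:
a(u) = 5 + u (a(u) = (1 + 4) + u = 5 + u)
m(J, s) = -3
O(r, x) = (-3 + r)² (O(r, x) = (r - 3)² = (-3 + r)²)
-266*466 + O(10, 23) = -266*466 + (-3 + 10)² = -123956 + 7² = -123956 + 49 = -123907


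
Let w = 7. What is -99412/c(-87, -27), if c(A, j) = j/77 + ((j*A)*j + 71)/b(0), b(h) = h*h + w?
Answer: 37708/3433 ≈ 10.984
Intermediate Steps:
b(h) = 7 + h**2 (b(h) = h*h + 7 = h**2 + 7 = 7 + h**2)
c(A, j) = 71/7 + j/77 + A*j**2/7 (c(A, j) = j/77 + ((j*A)*j + 71)/(7 + 0**2) = j*(1/77) + ((A*j)*j + 71)/(7 + 0) = j/77 + (A*j**2 + 71)/7 = j/77 + (71 + A*j**2)*(1/7) = j/77 + (71/7 + A*j**2/7) = 71/7 + j/77 + A*j**2/7)
-99412/c(-87, -27) = -99412/(71/7 + (1/77)*(-27) + (1/7)*(-87)*(-27)**2) = -99412/(71/7 - 27/77 + (1/7)*(-87)*729) = -99412/(71/7 - 27/77 - 63423/7) = -99412/(-99557/11) = -99412*(-11/99557) = 37708/3433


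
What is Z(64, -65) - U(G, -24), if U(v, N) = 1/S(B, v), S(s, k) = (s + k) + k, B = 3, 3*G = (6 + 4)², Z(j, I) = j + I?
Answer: -212/209 ≈ -1.0144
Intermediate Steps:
Z(j, I) = I + j
G = 100/3 (G = (6 + 4)²/3 = (⅓)*10² = (⅓)*100 = 100/3 ≈ 33.333)
S(s, k) = s + 2*k (S(s, k) = (k + s) + k = s + 2*k)
U(v, N) = 1/(3 + 2*v)
Z(64, -65) - U(G, -24) = (-65 + 64) - 1/(3 + 2*(100/3)) = -1 - 1/(3 + 200/3) = -1 - 1/209/3 = -1 - 1*3/209 = -1 - 3/209 = -212/209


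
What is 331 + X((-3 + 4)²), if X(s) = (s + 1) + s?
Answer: 334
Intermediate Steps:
X(s) = 1 + 2*s (X(s) = (1 + s) + s = 1 + 2*s)
331 + X((-3 + 4)²) = 331 + (1 + 2*(-3 + 4)²) = 331 + (1 + 2*1²) = 331 + (1 + 2*1) = 331 + (1 + 2) = 331 + 3 = 334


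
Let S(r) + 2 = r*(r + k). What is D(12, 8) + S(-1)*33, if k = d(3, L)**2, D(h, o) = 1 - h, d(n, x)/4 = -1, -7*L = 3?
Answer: -572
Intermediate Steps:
L = -3/7 (L = -1/7*3 = -3/7 ≈ -0.42857)
d(n, x) = -4 (d(n, x) = 4*(-1) = -4)
k = 16 (k = (-4)**2 = 16)
S(r) = -2 + r*(16 + r) (S(r) = -2 + r*(r + 16) = -2 + r*(16 + r))
D(12, 8) + S(-1)*33 = (1 - 1*12) + (-2 + (-1)**2 + 16*(-1))*33 = (1 - 12) + (-2 + 1 - 16)*33 = -11 - 17*33 = -11 - 561 = -572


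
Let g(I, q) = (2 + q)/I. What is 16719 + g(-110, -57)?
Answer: 33439/2 ≈ 16720.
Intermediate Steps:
g(I, q) = (2 + q)/I
16719 + g(-110, -57) = 16719 + (2 - 57)/(-110) = 16719 - 1/110*(-55) = 16719 + ½ = 33439/2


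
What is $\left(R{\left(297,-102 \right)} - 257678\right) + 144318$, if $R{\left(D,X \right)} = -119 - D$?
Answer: $-113776$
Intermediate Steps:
$\left(R{\left(297,-102 \right)} - 257678\right) + 144318 = \left(\left(-119 - 297\right) - 257678\right) + 144318 = \left(-416 - 257678\right) + 144318 = -258094 + 144318 = -113776$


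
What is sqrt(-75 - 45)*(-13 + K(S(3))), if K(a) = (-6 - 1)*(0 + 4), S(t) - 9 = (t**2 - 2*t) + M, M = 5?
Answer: -82*I*sqrt(30) ≈ -449.13*I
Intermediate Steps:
S(t) = 14 + t**2 - 2*t (S(t) = 9 + ((t**2 - 2*t) + 5) = 9 + (5 + t**2 - 2*t) = 14 + t**2 - 2*t)
K(a) = -28 (K(a) = -7*4 = -28)
sqrt(-75 - 45)*(-13 + K(S(3))) = sqrt(-75 - 45)*(-13 - 28) = sqrt(-120)*(-41) = (2*I*sqrt(30))*(-41) = -82*I*sqrt(30)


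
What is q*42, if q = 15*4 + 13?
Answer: 3066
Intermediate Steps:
q = 73 (q = 60 + 13 = 73)
q*42 = 73*42 = 3066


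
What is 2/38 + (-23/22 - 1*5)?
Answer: -2505/418 ≈ -5.9928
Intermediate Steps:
2/38 + (-23/22 - 1*5) = (1/38)*2 + (-23*1/22 - 5) = 1/19 + (-23/22 - 5) = 1/19 - 133/22 = -2505/418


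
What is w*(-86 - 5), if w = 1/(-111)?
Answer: 91/111 ≈ 0.81982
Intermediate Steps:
w = -1/111 ≈ -0.0090090
w*(-86 - 5) = -(-86 - 5)/111 = -1/111*(-91) = 91/111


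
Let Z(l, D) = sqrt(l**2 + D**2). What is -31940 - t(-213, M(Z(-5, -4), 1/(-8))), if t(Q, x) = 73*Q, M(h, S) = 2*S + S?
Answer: -16391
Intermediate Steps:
Z(l, D) = sqrt(D**2 + l**2)
M(h, S) = 3*S
-31940 - t(-213, M(Z(-5, -4), 1/(-8))) = -31940 - 73*(-213) = -31940 - 1*(-15549) = -31940 + 15549 = -16391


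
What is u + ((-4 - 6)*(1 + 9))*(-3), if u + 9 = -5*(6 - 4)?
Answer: 281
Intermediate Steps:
u = -19 (u = -9 - 5*(6 - 4) = -9 - 5*2 = -9 - 10 = -19)
u + ((-4 - 6)*(1 + 9))*(-3) = -19 + ((-4 - 6)*(1 + 9))*(-3) = -19 - 10*10*(-3) = -19 - 100*(-3) = -19 + 300 = 281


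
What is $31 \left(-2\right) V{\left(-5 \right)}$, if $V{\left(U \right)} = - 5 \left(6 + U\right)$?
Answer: $310$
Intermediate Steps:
$V{\left(U \right)} = -30 - 5 U$
$31 \left(-2\right) V{\left(-5 \right)} = 31 \left(-2\right) \left(-30 - -25\right) = - 62 \left(-30 + 25\right) = \left(-62\right) \left(-5\right) = 310$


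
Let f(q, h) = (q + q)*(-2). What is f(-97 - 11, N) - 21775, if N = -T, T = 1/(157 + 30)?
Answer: -21343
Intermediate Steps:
T = 1/187 ≈ 0.0053476
N = -1/187 (N = -1*1/187 = -1/187 ≈ -0.0053476)
f(q, h) = -4*q (f(q, h) = (2*q)*(-2) = -4*q)
f(-97 - 11, N) - 21775 = -4*(-97 - 11) - 21775 = -4*(-108) - 21775 = 432 - 21775 = -21343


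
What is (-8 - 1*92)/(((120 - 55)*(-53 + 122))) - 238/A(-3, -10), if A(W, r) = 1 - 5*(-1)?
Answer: -11867/299 ≈ -39.689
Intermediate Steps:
A(W, r) = 6 (A(W, r) = 1 + 5 = 6)
(-8 - 1*92)/(((120 - 55)*(-53 + 122))) - 238/A(-3, -10) = (-8 - 1*92)/(((120 - 55)*(-53 + 122))) - 238/6 = (-8 - 92)/((65*69)) - 238*⅙ = -100/4485 - 119/3 = -100*1/4485 - 119/3 = -20/897 - 119/3 = -11867/299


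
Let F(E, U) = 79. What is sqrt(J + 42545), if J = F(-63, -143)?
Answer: 24*sqrt(74) ≈ 206.46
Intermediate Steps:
J = 79
sqrt(J + 42545) = sqrt(79 + 42545) = sqrt(42624) = 24*sqrt(74)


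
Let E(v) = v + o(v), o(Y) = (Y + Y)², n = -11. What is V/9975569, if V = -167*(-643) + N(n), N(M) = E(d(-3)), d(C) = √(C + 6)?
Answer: 107393/9975569 + √3/9975569 ≈ 0.010766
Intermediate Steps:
o(Y) = 4*Y² (o(Y) = (2*Y)² = 4*Y²)
d(C) = √(6 + C)
E(v) = v + 4*v²
N(M) = √3*(1 + 4*√3) (N(M) = √(6 - 3)*(1 + 4*√(6 - 3)) = √3*(1 + 4*√3))
V = 107393 + √3 (V = -167*(-643) + (12 + √3) = 107381 + (12 + √3) = 107393 + √3 ≈ 1.0739e+5)
V/9975569 = (107393 + √3)/9975569 = (107393 + √3)*(1/9975569) = 107393/9975569 + √3/9975569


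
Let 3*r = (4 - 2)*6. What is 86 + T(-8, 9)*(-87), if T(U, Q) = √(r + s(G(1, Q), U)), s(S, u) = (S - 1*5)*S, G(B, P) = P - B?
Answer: 86 - 174*√7 ≈ -374.36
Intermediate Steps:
s(S, u) = S*(-5 + S) (s(S, u) = (S - 5)*S = (-5 + S)*S = S*(-5 + S))
r = 4 (r = ((4 - 2)*6)/3 = (2*6)/3 = (⅓)*12 = 4)
T(U, Q) = √(4 + (-1 + Q)*(-6 + Q)) (T(U, Q) = √(4 + (Q - 1*1)*(-5 + (Q - 1*1))) = √(4 + (Q - 1)*(-5 + (Q - 1))) = √(4 + (-1 + Q)*(-5 + (-1 + Q))) = √(4 + (-1 + Q)*(-6 + Q)))
86 + T(-8, 9)*(-87) = 86 + √(4 + (-1 + 9)*(-6 + 9))*(-87) = 86 + √(4 + 8*3)*(-87) = 86 + √(4 + 24)*(-87) = 86 + √28*(-87) = 86 + (2*√7)*(-87) = 86 - 174*√7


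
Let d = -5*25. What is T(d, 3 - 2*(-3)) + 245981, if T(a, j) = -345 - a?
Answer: 245761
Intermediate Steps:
d = -125
T(d, 3 - 2*(-3)) + 245981 = (-345 - 1*(-125)) + 245981 = (-345 + 125) + 245981 = -220 + 245981 = 245761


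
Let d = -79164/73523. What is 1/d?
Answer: -73523/79164 ≈ -0.92874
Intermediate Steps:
d = -79164/73523 (d = -79164*1/73523 = -79164/73523 ≈ -1.0767)
1/d = 1/(-79164/73523) = -73523/79164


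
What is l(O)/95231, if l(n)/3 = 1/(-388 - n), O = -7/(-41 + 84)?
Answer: -43/529389129 ≈ -8.1226e-8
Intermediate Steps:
O = -7/43 ≈ -0.16279
l(n) = 3/(-388 - n)
l(O)/95231 = -3/(388 - 7/43)/95231 = -3/16677/43*(1/95231) = -3*43/16677*(1/95231) = -43/5559*1/95231 = -43/529389129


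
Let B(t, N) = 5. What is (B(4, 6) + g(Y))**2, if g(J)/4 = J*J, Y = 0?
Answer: 25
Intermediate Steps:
g(J) = 4*J**2 (g(J) = 4*(J*J) = 4*J**2)
(B(4, 6) + g(Y))**2 = (5 + 4*0**2)**2 = (5 + 4*0)**2 = (5 + 0)**2 = 5**2 = 25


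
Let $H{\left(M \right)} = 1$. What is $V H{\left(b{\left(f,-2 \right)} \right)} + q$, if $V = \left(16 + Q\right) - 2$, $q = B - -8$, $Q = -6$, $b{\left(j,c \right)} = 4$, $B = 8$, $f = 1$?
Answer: $24$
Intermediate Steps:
$q = 16$ ($q = 8 - -8 = 8 + 8 = 16$)
$V = 8$ ($V = \left(16 - 6\right) - 2 = 10 - 2 = 8$)
$V H{\left(b{\left(f,-2 \right)} \right)} + q = 8 \cdot 1 + 16 = 8 + 16 = 24$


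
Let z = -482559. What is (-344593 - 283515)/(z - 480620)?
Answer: 628108/963179 ≈ 0.65212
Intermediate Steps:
(-344593 - 283515)/(z - 480620) = (-344593 - 283515)/(-482559 - 480620) = -628108/(-963179) = -628108*(-1/963179) = 628108/963179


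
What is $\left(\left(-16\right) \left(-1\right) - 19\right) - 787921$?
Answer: $-787924$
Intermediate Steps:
$\left(\left(-16\right) \left(-1\right) - 19\right) - 787921 = \left(16 - 19\right) - 787921 = -3 - 787921 = -787924$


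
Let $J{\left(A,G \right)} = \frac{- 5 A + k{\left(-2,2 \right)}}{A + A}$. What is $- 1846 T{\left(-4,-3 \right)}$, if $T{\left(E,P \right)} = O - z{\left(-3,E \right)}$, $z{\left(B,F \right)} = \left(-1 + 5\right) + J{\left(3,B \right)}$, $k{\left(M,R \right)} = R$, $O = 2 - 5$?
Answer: $\frac{26767}{3} \approx 8922.3$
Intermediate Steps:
$O = -3$ ($O = 2 - 5 = -3$)
$J{\left(A,G \right)} = \frac{2 - 5 A}{2 A}$ ($J{\left(A,G \right)} = \frac{- 5 A + 2}{A + A} = \frac{2 - 5 A}{2 A}$)
$z{\left(B,F \right)} = \frac{11}{6}$ ($z{\left(B,F \right)} = \left(-1 + 5\right) - \left(\frac{5}{2} - \frac{1}{3}\right) = 4 + \left(- \frac{5}{2} + \frac{1}{3}\right) = 4 - \frac{13}{6} = \frac{11}{6}$)
$T{\left(E,P \right)} = - \frac{29}{6}$ ($T{\left(E,P \right)} = -3 - \frac{11}{6} = - \frac{29}{6}$)
$- 1846 T{\left(-4,-3 \right)} = \left(-1846\right) \left(- \frac{29}{6}\right) = \frac{26767}{3}$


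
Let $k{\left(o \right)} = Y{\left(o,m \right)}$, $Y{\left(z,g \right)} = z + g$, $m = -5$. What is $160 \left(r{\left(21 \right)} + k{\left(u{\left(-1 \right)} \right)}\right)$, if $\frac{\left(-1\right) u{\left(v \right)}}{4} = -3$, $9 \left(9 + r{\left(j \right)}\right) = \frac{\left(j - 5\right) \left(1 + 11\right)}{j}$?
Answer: $- \frac{9920}{63} \approx -157.46$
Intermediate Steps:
$r{\left(j \right)} = -9 + \frac{-60 + 12 j}{9 j}$ ($r{\left(j \right)} = -9 + \frac{\left(j - 5\right) \left(1 + 11\right) \frac{1}{j}}{9} = -9 + \frac{\left(-5 + j\right) 12 \frac{1}{j}}{9} = -9 + \frac{\left(-60 + 12 j\right) \frac{1}{j}}{9} = -9 + \frac{\frac{1}{j} \left(-60 + 12 j\right)}{9} = -9 + \frac{-60 + 12 j}{9 j}$)
$u{\left(v \right)} = 12$ ($u{\left(v \right)} = \left(-4\right) \left(-3\right) = 12$)
$Y{\left(z,g \right)} = g + z$
$k{\left(o \right)} = -5 + o$
$160 \left(r{\left(21 \right)} + k{\left(u{\left(-1 \right)} \right)}\right) = 160 \left(\frac{-20 - 483}{3 \cdot 21} + \left(-5 + 12\right)\right) = 160 \left(\frac{1}{3} \cdot \frac{1}{21} \left(-20 - 483\right) + 7\right) = 160 \left(\frac{1}{3} \cdot \frac{1}{21} \left(-503\right) + 7\right) = 160 \left(- \frac{503}{63} + 7\right) = 160 \left(- \frac{62}{63}\right) = - \frac{9920}{63}$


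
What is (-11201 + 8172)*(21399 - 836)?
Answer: -62285327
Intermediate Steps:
(-11201 + 8172)*(21399 - 836) = -3029*20563 = -62285327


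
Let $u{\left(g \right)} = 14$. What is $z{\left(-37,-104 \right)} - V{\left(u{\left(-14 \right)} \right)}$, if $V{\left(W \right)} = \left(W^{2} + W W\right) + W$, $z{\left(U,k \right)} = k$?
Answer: $-510$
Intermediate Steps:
$V{\left(W \right)} = W + 2 W^{2}$ ($V{\left(W \right)} = \left(W^{2} + W^{2}\right) + W = 2 W^{2} + W = W + 2 W^{2}$)
$z{\left(-37,-104 \right)} - V{\left(u{\left(-14 \right)} \right)} = -104 - 14 \left(1 + 2 \cdot 14\right) = -104 - 14 \left(1 + 28\right) = -104 - 14 \cdot 29 = -104 - 406 = -510$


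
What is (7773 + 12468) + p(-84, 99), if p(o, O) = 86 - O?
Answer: 20228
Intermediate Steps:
(7773 + 12468) + p(-84, 99) = (7773 + 12468) + (86 - 1*99) = 20241 + (86 - 99) = 20241 - 13 = 20228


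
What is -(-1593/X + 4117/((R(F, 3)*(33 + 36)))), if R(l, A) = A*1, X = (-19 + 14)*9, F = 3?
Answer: -2488/45 ≈ -55.289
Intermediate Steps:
X = -45 (X = -5*9 = -45)
R(l, A) = A
-(-1593/X + 4117/((R(F, 3)*(33 + 36)))) = -(-1593/(-45) + 4117/((3*(33 + 36)))) = -(-1593*(-1/45) + 4117/((3*69))) = -(177/5 + 4117/207) = -(177/5 + 4117*(1/207)) = -(177/5 + 179/9) = -1*2488/45 = -2488/45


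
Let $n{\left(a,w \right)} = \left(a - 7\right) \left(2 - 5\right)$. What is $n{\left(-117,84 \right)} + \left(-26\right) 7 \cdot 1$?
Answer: $190$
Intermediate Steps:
$n{\left(a,w \right)} = 21 - 3 a$ ($n{\left(a,w \right)} = \left(-7 + a\right) \left(-3\right) = 21 - 3 a$)
$n{\left(-117,84 \right)} + \left(-26\right) 7 \cdot 1 = \left(21 - -351\right) + \left(-26\right) 7 \cdot 1 = \left(21 + 351\right) - 182 = 372 - 182 = 190$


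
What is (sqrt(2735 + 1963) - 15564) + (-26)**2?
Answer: -14888 + 9*sqrt(58) ≈ -14819.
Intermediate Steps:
(sqrt(2735 + 1963) - 15564) + (-26)**2 = (sqrt(4698) - 15564) + 676 = (9*sqrt(58) - 15564) + 676 = (-15564 + 9*sqrt(58)) + 676 = -14888 + 9*sqrt(58)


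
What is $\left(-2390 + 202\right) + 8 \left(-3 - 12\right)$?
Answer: $-2308$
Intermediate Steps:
$\left(-2390 + 202\right) + 8 \left(-3 - 12\right) = -2188 + 8 \left(-15\right) = -2188 - 120 = -2308$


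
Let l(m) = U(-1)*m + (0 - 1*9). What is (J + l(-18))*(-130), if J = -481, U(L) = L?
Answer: 61360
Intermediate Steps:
l(m) = -9 - m (l(m) = -m + (0 - 1*9) = -m + (0 - 9) = -m - 9 = -9 - m)
(J + l(-18))*(-130) = (-481 + (-9 - 1*(-18)))*(-130) = (-481 + (-9 + 18))*(-130) = (-481 + 9)*(-130) = -472*(-130) = 61360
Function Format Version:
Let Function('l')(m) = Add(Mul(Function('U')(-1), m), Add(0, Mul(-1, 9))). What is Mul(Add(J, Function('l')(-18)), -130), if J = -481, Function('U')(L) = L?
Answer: 61360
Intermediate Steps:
Function('l')(m) = Add(-9, Mul(-1, m)) (Function('l')(m) = Add(Mul(-1, m), Add(0, Mul(-1, 9))) = Add(Mul(-1, m), Add(0, -9)) = Add(Mul(-1, m), -9) = Add(-9, Mul(-1, m)))
Mul(Add(J, Function('l')(-18)), -130) = Mul(Add(-481, Add(-9, Mul(-1, -18))), -130) = Mul(Add(-481, Add(-9, 18)), -130) = Mul(Add(-481, 9), -130) = Mul(-472, -130) = 61360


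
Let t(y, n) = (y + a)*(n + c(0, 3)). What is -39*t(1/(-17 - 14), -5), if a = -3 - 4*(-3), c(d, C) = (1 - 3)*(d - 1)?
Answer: 32526/31 ≈ 1049.2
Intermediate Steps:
c(d, C) = 2 - 2*d (c(d, C) = -2*(-1 + d) = 2 - 2*d)
a = 9 (a = -3 + 12 = 9)
t(y, n) = (2 + n)*(9 + y) (t(y, n) = (y + 9)*(n + (2 - 2*0)) = (9 + y)*(n + (2 + 0)) = (9 + y)*(n + 2) = (9 + y)*(2 + n) = (2 + n)*(9 + y))
-39*t(1/(-17 - 14), -5) = -39*(18 + 2/(-17 - 14) + 9*(-5) - 5/(-17 - 14)) = -39*(18 + 2/(-31) - 45 - 5/(-31)) = -39*(18 + 2*(-1/31) - 45 - 5*(-1/31)) = -39*(18 - 2/31 - 45 + 5/31) = -39*(-834/31) = 32526/31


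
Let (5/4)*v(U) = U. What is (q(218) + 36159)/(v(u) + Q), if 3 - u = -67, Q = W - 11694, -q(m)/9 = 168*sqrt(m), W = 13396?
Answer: 12053/586 - 252*sqrt(218)/293 ≈ 7.8695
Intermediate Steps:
q(m) = -1512*sqrt(m)
Q = 1702 (Q = 13396 - 11694 = 1702)
u = 70 (u = 3 - 1*(-67) = 3 + 67 = 70)
v(U) = 4*U/5
(q(218) + 36159)/(v(u) + Q) = (-1512*sqrt(218) + 36159)/((4/5)*70 + 1702) = (36159 - 1512*sqrt(218))/(56 + 1702) = (36159 - 1512*sqrt(218))/1758 = (36159 - 1512*sqrt(218))*(1/1758) = 12053/586 - 252*sqrt(218)/293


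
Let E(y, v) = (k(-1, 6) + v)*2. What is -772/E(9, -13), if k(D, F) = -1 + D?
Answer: 386/15 ≈ 25.733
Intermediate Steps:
E(y, v) = -4 + 2*v (E(y, v) = ((-1 - 1) + v)*2 = (-2 + v)*2 = -4 + 2*v)
-772/E(9, -13) = -772/(-4 + 2*(-13)) = -772/(-4 - 26) = -772/(-30) = -772*(-1/30) = 386/15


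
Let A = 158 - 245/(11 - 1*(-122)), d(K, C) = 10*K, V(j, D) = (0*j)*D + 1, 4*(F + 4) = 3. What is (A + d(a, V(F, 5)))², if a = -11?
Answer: 769129/361 ≈ 2130.6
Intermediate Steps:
F = -13/4 (F = -4 + (¼)*3 = -4 + ¾ = -13/4 ≈ -3.2500)
V(j, D) = 1 (V(j, D) = 0*D + 1 = 0 + 1 = 1)
A = 2967/19 (A = 158 - 245/(11 + 122) = 158 - 245/133 = 158 - 1*35/19 = 158 - 35/19 = 2967/19 ≈ 156.16)
(A + d(a, V(F, 5)))² = (2967/19 + 10*(-11))² = (2967/19 - 110)² = (877/19)² = 769129/361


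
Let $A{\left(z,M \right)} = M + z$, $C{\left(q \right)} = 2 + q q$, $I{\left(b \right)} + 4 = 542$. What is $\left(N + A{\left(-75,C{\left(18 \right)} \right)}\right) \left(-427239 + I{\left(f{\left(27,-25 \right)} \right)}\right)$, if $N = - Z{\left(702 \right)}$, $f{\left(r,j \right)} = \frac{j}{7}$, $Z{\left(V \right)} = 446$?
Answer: $83206695$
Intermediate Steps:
$f{\left(r,j \right)} = \frac{j}{7}$ ($f{\left(r,j \right)} = j \frac{1}{7} = \frac{j}{7}$)
$I{\left(b \right)} = 538$ ($I{\left(b \right)} = -4 + 542 = 538$)
$N = -446$ ($N = \left(-1\right) 446 = -446$)
$C{\left(q \right)} = 2 + q^{2}$
$\left(N + A{\left(-75,C{\left(18 \right)} \right)}\right) \left(-427239 + I{\left(f{\left(27,-25 \right)} \right)}\right) = \left(-446 + \left(\left(2 + 18^{2}\right) - 75\right)\right) \left(-427239 + 538\right) = \left(-446 + \left(\left(2 + 324\right) - 75\right)\right) \left(-426701\right) = \left(-446 + \left(326 - 75\right)\right) \left(-426701\right) = \left(-446 + 251\right) \left(-426701\right) = \left(-195\right) \left(-426701\right) = 83206695$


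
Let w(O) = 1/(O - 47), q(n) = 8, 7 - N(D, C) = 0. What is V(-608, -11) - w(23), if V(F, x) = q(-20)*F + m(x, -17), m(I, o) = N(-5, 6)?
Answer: -116567/24 ≈ -4857.0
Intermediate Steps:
N(D, C) = 7 (N(D, C) = 7 - 1*0 = 7 + 0 = 7)
m(I, o) = 7
V(F, x) = 7 + 8*F (V(F, x) = 8*F + 7 = 7 + 8*F)
w(O) = 1/(-47 + O)
V(-608, -11) - w(23) = (7 + 8*(-608)) - 1/(-47 + 23) = (7 - 4864) - 1/(-24) = -4857 - 1*(-1/24) = -4857 + 1/24 = -116567/24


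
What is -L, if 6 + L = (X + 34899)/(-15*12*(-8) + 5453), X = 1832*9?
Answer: -10029/6893 ≈ -1.4550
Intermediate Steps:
X = 16488
L = 10029/6893 (L = -6 + (16488 + 34899)/(-15*12*(-8) + 5453) = -6 + 51387/(-180*(-8) + 5453) = -6 + 51387/(1440 + 5453) = -6 + 51387/6893 = 10029/6893 ≈ 1.4550)
-L = -1*10029/6893 = -10029/6893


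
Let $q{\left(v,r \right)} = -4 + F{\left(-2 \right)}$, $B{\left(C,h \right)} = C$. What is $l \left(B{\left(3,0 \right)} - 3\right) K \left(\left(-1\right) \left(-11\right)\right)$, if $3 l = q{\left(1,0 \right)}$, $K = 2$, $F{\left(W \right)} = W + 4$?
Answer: $0$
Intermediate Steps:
$F{\left(W \right)} = 4 + W$
$q{\left(v,r \right)} = -2$ ($q{\left(v,r \right)} = -4 + \left(4 - 2\right) = -4 + 2 = -2$)
$l = - \frac{2}{3}$ ($l = \frac{1}{3} \left(-2\right) = - \frac{2}{3} \approx -0.66667$)
$l \left(B{\left(3,0 \right)} - 3\right) K \left(\left(-1\right) \left(-11\right)\right) = - \frac{2 \left(3 - 3\right) 2}{3} \left(\left(-1\right) \left(-11\right)\right) = - \frac{2 \cdot 0 \cdot 2}{3} \cdot 11 = \left(- \frac{2}{3}\right) 0 \cdot 11 = 0 \cdot 11 = 0$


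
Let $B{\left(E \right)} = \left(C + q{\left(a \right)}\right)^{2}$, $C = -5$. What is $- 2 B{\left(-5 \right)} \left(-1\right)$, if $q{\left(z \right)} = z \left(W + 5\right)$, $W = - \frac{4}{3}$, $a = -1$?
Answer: $\frac{1352}{9} \approx 150.22$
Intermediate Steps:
$W = - \frac{4}{3}$ ($W = \left(-4\right) \frac{1}{3} = - \frac{4}{3} \approx -1.3333$)
$q{\left(z \right)} = \frac{11 z}{3}$ ($q{\left(z \right)} = z \left(- \frac{4}{3} + 5\right) = z \frac{11}{3} = \frac{11 z}{3}$)
$B{\left(E \right)} = \frac{676}{9}$ ($B{\left(E \right)} = \left(-5 + \frac{11}{3} \left(-1\right)\right)^{2} = \left(-5 - \frac{11}{3}\right)^{2} = \left(- \frac{26}{3}\right)^{2} = \frac{676}{9}$)
$- 2 B{\left(-5 \right)} \left(-1\right) = \left(-2\right) \frac{676}{9} \left(-1\right) = \left(- \frac{1352}{9}\right) \left(-1\right) = \frac{1352}{9}$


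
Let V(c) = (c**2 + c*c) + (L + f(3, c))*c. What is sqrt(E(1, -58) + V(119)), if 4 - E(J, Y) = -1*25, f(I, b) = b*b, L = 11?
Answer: sqrt(1714819) ≈ 1309.5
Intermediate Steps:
f(I, b) = b**2
E(J, Y) = 29 (E(J, Y) = 4 - (-1)*25 = 4 - 1*(-25) = 4 + 25 = 29)
V(c) = 2*c**2 + c*(11 + c**2) (V(c) = (c**2 + c*c) + (11 + c**2)*c = (c**2 + c**2) + c*(11 + c**2) = 2*c**2 + c*(11 + c**2))
sqrt(E(1, -58) + V(119)) = sqrt(29 + 119*(11 + 119**2 + 2*119)) = sqrt(29 + 119*(11 + 14161 + 238)) = sqrt(29 + 119*14410) = sqrt(29 + 1714790) = sqrt(1714819)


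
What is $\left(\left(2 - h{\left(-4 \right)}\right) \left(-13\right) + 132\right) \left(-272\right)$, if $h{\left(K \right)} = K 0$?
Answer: $-28832$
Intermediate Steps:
$h{\left(K \right)} = 0$
$\left(\left(2 - h{\left(-4 \right)}\right) \left(-13\right) + 132\right) \left(-272\right) = \left(\left(2 - 0\right) \left(-13\right) + 132\right) \left(-272\right) = \left(\left(2 + 0\right) \left(-13\right) + 132\right) \left(-272\right) = \left(2 \left(-13\right) + 132\right) \left(-272\right) = \left(-26 + 132\right) \left(-272\right) = 106 \left(-272\right) = -28832$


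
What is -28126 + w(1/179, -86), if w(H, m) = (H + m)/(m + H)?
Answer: -28125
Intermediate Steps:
w(H, m) = 1 (w(H, m) = (H + m)/(H + m) = 1)
-28126 + w(1/179, -86) = -28126 + 1 = -28125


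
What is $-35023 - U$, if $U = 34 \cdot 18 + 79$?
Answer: $-35714$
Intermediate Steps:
$U = 691$ ($U = 612 + 79 = 691$)
$-35023 - U = -35023 - 691 = -35714$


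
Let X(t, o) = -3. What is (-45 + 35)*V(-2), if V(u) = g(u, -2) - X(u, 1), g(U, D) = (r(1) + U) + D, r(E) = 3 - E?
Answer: -10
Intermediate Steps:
g(U, D) = 2 + D + U (g(U, D) = ((3 - 1*1) + U) + D = ((3 - 1) + U) + D = (2 + U) + D = 2 + D + U)
V(u) = 3 + u (V(u) = (2 - 2 + u) - 1*(-3) = u + 3 = 3 + u)
(-45 + 35)*V(-2) = (-45 + 35)*(3 - 2) = -10*1 = -10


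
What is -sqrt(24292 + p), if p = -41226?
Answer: -I*sqrt(16934) ≈ -130.13*I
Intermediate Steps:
-sqrt(24292 + p) = -sqrt(24292 - 41226) = -sqrt(-16934) = -I*sqrt(16934)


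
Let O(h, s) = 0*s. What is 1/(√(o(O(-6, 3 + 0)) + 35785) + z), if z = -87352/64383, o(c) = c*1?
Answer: 5623983816/148327302733961 + 4145170689*√35785/148327302733961 ≈ 0.0053245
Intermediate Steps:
O(h, s) = 0
o(c) = c
z = -87352/64383 (z = -87352*1/64383 = -87352/64383 ≈ -1.3568)
1/(√(o(O(-6, 3 + 0)) + 35785) + z) = 1/(√(0 + 35785) - 87352/64383) = 1/(√35785 - 87352/64383) = 1/(-87352/64383 + √35785)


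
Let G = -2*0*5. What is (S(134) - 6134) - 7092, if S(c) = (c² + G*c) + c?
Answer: 4864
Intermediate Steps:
G = 0 (G = 0*5 = 0)
S(c) = c + c² (S(c) = (c² + 0*c) + c = (c² + 0) + c = c² + c = c + c²)
(S(134) - 6134) - 7092 = (134*(1 + 134) - 6134) - 7092 = (134*135 - 6134) - 7092 = (18090 - 6134) - 7092 = 11956 - 7092 = 4864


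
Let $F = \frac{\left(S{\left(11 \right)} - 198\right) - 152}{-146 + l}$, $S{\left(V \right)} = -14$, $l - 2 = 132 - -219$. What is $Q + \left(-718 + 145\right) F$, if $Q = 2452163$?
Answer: $\frac{169268771}{69} \approx 2.4532 \cdot 10^{6}$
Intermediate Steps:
$l = 353$ ($l = 2 + \left(132 - -219\right) = 2 + \left(132 + 219\right) = 2 + 351 = 353$)
$F = - \frac{364}{207}$ ($F = \frac{\left(-14 - 198\right) - 152}{-146 + 353} = \frac{-212 - 152}{207} = \left(-364\right) \frac{1}{207} = - \frac{364}{207} \approx -1.7585$)
$Q + \left(-718 + 145\right) F = 2452163 + \left(-718 + 145\right) \left(- \frac{364}{207}\right) = 2452163 - - \frac{69524}{69} = 2452163 + \frac{69524}{69} = \frac{169268771}{69}$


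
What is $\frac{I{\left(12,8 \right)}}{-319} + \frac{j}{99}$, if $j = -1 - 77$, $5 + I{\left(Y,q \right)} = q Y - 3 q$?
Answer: $- \frac{955}{957} \approx -0.99791$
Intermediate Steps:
$I{\left(Y,q \right)} = -5 - 3 q + Y q$ ($I{\left(Y,q \right)} = -5 + \left(q Y - 3 q\right) = -5 + \left(Y q - 3 q\right) = -5 + \left(- 3 q + Y q\right) = -5 - 3 q + Y q$)
$j = -78$ ($j = -1 - 77 = -78$)
$\frac{I{\left(12,8 \right)}}{-319} + \frac{j}{99} = \frac{-5 - 24 + 12 \cdot 8}{-319} - \frac{78}{99} = \left(-5 - 24 + 96\right) \left(- \frac{1}{319}\right) - \frac{26}{33} = 67 \left(- \frac{1}{319}\right) - \frac{26}{33} = - \frac{67}{319} - \frac{26}{33} = - \frac{955}{957}$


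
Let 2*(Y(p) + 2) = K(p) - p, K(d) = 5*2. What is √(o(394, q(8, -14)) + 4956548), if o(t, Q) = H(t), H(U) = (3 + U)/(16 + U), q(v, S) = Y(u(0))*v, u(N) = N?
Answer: √833195881570/410 ≈ 2226.3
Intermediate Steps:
K(d) = 10
Y(p) = 3 - p/2 (Y(p) = -2 + (10 - p)/2 = -2 + (5 - p/2) = 3 - p/2)
q(v, S) = 3*v (q(v, S) = (3 - ½*0)*v = (3 + 0)*v = 3*v)
H(U) = (3 + U)/(16 + U)
o(t, Q) = (3 + t)/(16 + t)
√(o(394, q(8, -14)) + 4956548) = √((3 + 394)/(16 + 394) + 4956548) = √(397/410 + 4956548) = √(2032185077/410) = √833195881570/410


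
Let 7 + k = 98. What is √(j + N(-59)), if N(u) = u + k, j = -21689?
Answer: I*√21657 ≈ 147.16*I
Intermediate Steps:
k = 91 (k = -7 + 98 = 91)
N(u) = 91 + u (N(u) = u + 91 = 91 + u)
√(j + N(-59)) = √(-21689 + (91 - 59)) = √(-21689 + 32) = √(-21657) = I*√21657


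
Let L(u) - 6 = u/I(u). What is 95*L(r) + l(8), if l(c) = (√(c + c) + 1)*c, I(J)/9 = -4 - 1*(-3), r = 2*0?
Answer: 610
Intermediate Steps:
r = 0
I(J) = -9 (I(J) = 9*(-4 - 1*(-3)) = 9*(-4 + 3) = 9*(-1) = -9)
L(u) = 6 - u/9 (L(u) = 6 + u/(-9) = 6 + u*(-⅑) = 6 - u/9)
l(c) = c*(1 + √2*√c) (l(c) = (√(2*c) + 1)*c = (√2*√c + 1)*c = (1 + √2*√c)*c = c*(1 + √2*√c))
95*L(r) + l(8) = 95*(6 - ⅑*0) + (8 + √2*8^(3/2)) = 95*(6 + 0) + (8 + √2*(16*√2)) = 95*6 + (8 + 32) = 570 + 40 = 610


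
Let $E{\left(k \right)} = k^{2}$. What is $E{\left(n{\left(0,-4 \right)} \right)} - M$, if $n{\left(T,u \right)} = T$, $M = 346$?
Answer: $-346$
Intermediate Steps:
$E{\left(n{\left(0,-4 \right)} \right)} - M = 0^{2} - 346 = 0 - 346 = -346$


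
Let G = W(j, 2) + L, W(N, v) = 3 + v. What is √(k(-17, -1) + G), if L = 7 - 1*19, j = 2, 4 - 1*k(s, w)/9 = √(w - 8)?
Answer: √(29 - 27*I) ≈ 5.8576 - 2.3047*I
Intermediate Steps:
k(s, w) = 36 - 9*√(-8 + w) (k(s, w) = 36 - 9*√(w - 8) = 36 - 9*√(-8 + w))
L = -12 (L = 7 - 19 = -12)
G = -7 (G = (3 + 2) - 12 = 5 - 12 = -7)
√(k(-17, -1) + G) = √((36 - 9*√(-8 - 1)) - 7) = √((36 - 27*I) - 7) = √(29 - 27*I)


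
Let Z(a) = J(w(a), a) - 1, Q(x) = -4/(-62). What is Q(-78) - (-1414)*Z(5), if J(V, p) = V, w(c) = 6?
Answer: 219172/31 ≈ 7070.1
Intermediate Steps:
Q(x) = 2/31 (Q(x) = -4*(-1/62) = 2/31)
Z(a) = 5 (Z(a) = 6 - 1 = 5)
Q(-78) - (-1414)*Z(5) = 2/31 - (-1414)*5 = 2/31 - 1*(-7070) = 2/31 + 7070 = 219172/31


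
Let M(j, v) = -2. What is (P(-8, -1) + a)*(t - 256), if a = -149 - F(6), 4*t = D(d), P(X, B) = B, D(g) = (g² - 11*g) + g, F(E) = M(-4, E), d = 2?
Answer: 38480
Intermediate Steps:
F(E) = -2
D(g) = g² - 10*g
t = -4 (t = (2*(-10 + 2))/4 = (2*(-8))/4 = (¼)*(-16) = -4)
a = -147 (a = -149 - 1*(-2) = -149 + 2 = -147)
(P(-8, -1) + a)*(t - 256) = (-1 - 147)*(-4 - 256) = -148*(-260) = 38480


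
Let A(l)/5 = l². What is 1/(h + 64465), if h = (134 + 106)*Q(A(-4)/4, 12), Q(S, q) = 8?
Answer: 1/66385 ≈ 1.5064e-5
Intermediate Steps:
A(l) = 5*l²
h = 1920 (h = (134 + 106)*8 = 240*8 = 1920)
1/(h + 64465) = 1/(1920 + 64465) = 1/66385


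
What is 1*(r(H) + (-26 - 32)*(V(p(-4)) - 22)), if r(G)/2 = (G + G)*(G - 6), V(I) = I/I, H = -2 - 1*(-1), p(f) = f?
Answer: 1246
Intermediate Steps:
H = -1 (H = -2 + 1 = -1)
V(I) = 1
r(G) = 4*G*(-6 + G) (r(G) = 2*((G + G)*(G - 6)) = 2*((2*G)*(-6 + G)) = 2*(2*G*(-6 + G)) = 4*G*(-6 + G))
1*(r(H) + (-26 - 32)*(V(p(-4)) - 22)) = 1*(4*(-1)*(-6 - 1) + (-26 - 32)*(1 - 22)) = 1*(4*(-1)*(-7) - 58*(-21)) = 1*(28 + 1218) = 1*1246 = 1246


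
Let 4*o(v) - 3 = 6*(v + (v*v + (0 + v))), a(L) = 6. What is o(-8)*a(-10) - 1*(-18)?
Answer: 909/2 ≈ 454.50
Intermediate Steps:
o(v) = ¾ + 3*v + 3*v²/2 (o(v) = ¾ + (6*(v + (v*v + (0 + v))))/4 = ¾ + (6*(v + (v² + v)))/4 = ¾ + (6*(v + (v + v²)))/4 = ¾ + (6*(v² + 2*v))/4 = ¾ + (6*v² + 12*v)/4 = ¾ + (3*v + 3*v²/2) = ¾ + 3*v + 3*v²/2)
o(-8)*a(-10) - 1*(-18) = (¾ + 3*(-8) + (3/2)*(-8)²)*6 - 1*(-18) = (¾ - 24 + (3/2)*64)*6 + 18 = (¾ - 24 + 96)*6 + 18 = (291/4)*6 + 18 = 873/2 + 18 = 909/2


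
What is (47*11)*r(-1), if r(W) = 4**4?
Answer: 132352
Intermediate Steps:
r(W) = 256
(47*11)*r(-1) = (47*11)*256 = 517*256 = 132352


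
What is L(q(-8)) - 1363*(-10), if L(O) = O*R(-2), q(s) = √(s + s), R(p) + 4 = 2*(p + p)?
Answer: 13630 - 48*I ≈ 13630.0 - 48.0*I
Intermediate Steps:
R(p) = -4 + 4*p (R(p) = -4 + 2*(p + p) = -4 + 2*(2*p) = -4 + 4*p)
q(s) = √2*√s (q(s) = √(2*s) = √2*√s)
L(O) = -12*O (L(O) = O*(-4 + 4*(-2)) = O*(-4 - 8) = O*(-12) = -12*O)
L(q(-8)) - 1363*(-10) = -12*√2*√(-8) - 1363*(-10) = -12*√2*2*I*√2 + 13630 = -48*I + 13630 = 13630 - 48*I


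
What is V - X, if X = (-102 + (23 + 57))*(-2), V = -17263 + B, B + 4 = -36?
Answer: -17347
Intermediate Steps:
B = -40 (B = -4 - 36 = -40)
V = -17303 (V = -17263 - 40 = -17303)
X = 44 (X = (-102 + 80)*(-2) = -22*(-2) = 44)
V - X = -17303 - 1*44 = -17303 - 44 = -17347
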